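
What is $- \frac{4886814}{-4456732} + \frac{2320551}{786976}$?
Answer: $\frac{3546969808449}{876835280608} \approx 4.0452$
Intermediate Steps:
$- \frac{4886814}{-4456732} + \frac{2320551}{786976} = \left(-4886814\right) \left(- \frac{1}{4456732}\right) + 2320551 \cdot \frac{1}{786976} = \frac{2443407}{2228366} + \frac{2320551}{786976} = \frac{3546969808449}{876835280608}$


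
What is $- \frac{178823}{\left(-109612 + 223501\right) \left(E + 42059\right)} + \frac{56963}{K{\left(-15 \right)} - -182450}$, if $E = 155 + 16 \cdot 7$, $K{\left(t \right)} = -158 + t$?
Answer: $\frac{91518532947637}{292886682392826} \approx 0.31247$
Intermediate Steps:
$E = 267$ ($E = 155 + 112 = 267$)
$- \frac{178823}{\left(-109612 + 223501\right) \left(E + 42059\right)} + \frac{56963}{K{\left(-15 \right)} - -182450} = - \frac{178823}{\left(-109612 + 223501\right) \left(267 + 42059\right)} + \frac{56963}{\left(-158 - 15\right) - -182450} = - \frac{178823}{113889 \cdot 42326} + \frac{56963}{-173 + 182450} = - \frac{178823}{4820465814} + \frac{56963}{182277} = \frac{91518532947637}{292886682392826}$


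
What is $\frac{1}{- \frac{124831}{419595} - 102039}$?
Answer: $- \frac{419595}{42815179036} \approx -9.8001 \cdot 10^{-6}$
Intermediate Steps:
$\frac{1}{- \frac{124831}{419595} - 102039} = \frac{1}{- \frac{42815179036}{419595}} = - \frac{419595}{42815179036}$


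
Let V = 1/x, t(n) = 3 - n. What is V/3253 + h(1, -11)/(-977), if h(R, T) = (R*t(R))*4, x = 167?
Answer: -4345031/530756227 ≈ -0.0081865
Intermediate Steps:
h(R, T) = 4*R*(3 - R) (h(R, T) = (R*(3 - R))*4 = 4*R*(3 - R))
V = 1/167 ≈ 0.0059880
V/3253 + h(1, -11)/(-977) = (1/167)/3253 + (4*1*(3 - 1*1))/(-977) = (1/167)*(1/3253) + (4*1*(3 - 1))*(-1/977) = 1/543251 + (4*1*2)*(-1/977) = 1/543251 + 8*(-1/977) = 1/543251 - 8/977 = -4345031/530756227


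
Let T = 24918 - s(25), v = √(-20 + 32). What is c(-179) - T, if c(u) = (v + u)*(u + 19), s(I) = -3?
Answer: 3719 - 320*√3 ≈ 3164.7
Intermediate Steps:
v = 2*√3 (v = √12 = 2*√3 ≈ 3.4641)
T = 24921 (T = 24918 - 1*(-3) = 24918 + 3 = 24921)
c(u) = (19 + u)*(u + 2*√3) (c(u) = (2*√3 + u)*(u + 19) = (u + 2*√3)*(19 + u) = (19 + u)*(u + 2*√3))
c(-179) - T = ((-179)² + 19*(-179) + 38*√3 + 2*(-179)*√3) - 1*24921 = (32041 - 3401 + 38*√3 - 358*√3) - 24921 = (28640 - 320*√3) - 24921 = 3719 - 320*√3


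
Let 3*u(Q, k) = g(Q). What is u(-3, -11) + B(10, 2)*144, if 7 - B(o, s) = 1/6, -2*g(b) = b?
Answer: 1969/2 ≈ 984.50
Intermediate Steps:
g(b) = -b/2
B(o, s) = 41/6 (B(o, s) = 7 - 1/6 = 7 - 1*⅙ = 7 - ⅙ = 41/6)
u(Q, k) = -Q/6 (u(Q, k) = (-Q/2)/3 = -Q/6)
u(-3, -11) + B(10, 2)*144 = -⅙*(-3) + (41/6)*144 = ½ + 984 = 1969/2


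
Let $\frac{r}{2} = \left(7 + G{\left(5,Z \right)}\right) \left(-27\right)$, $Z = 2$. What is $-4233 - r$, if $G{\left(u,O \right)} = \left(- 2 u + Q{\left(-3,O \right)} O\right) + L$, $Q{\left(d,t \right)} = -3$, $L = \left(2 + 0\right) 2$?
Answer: $-4503$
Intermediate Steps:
$L = 4$ ($L = 2 \cdot 2 = 4$)
$G{\left(u,O \right)} = 4 - 3 O - 2 u$ ($G{\left(u,O \right)} = \left(- 2 u - 3 O\right) + 4 = \left(- 3 O - 2 u\right) + 4 = 4 - 3 O - 2 u$)
$r = 270$ ($r = 2 \left(7 - 12\right) \left(-27\right) = 2 \left(\left(-5\right) \left(-27\right)\right) = 2 \cdot 135 = 270$)
$-4233 - r = -4233 - 270 = -4503$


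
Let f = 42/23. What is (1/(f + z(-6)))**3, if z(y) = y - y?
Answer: 12167/74088 ≈ 0.16422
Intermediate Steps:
f = 42/23 (f = 42*(1/23) = 42/23 ≈ 1.8261)
z(y) = 0
(1/(f + z(-6)))**3 = (1/(42/23 + 0))**3 = (1/(42/23))**3 = (23/42)**3 = 12167/74088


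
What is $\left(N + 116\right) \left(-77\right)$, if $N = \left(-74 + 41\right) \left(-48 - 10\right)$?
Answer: $-156310$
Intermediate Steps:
$N = 1914$ ($N = \left(-33\right) \left(-58\right) = 1914$)
$\left(N + 116\right) \left(-77\right) = \left(1914 + 116\right) \left(-77\right) = 2030 \left(-77\right) = -156310$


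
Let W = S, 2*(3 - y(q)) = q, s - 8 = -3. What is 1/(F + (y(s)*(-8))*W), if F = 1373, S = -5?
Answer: 1/1393 ≈ 0.00071787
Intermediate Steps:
s = 5 (s = 8 - 3 = 5)
y(q) = 3 - q/2
W = -5
1/(F + (y(s)*(-8))*W) = 1/(1373 + ((3 - 1/2*5)*(-8))*(-5)) = 1/(1373 + ((3 - 5/2)*(-8))*(-5)) = 1/(1373 + ((1/2)*(-8))*(-5)) = 1/(1373 - 4*(-5)) = 1/(1373 + 20) = 1/1393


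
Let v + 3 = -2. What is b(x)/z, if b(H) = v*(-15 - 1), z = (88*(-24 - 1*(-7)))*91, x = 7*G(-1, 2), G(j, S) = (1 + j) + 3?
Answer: -10/17017 ≈ -0.00058765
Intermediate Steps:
v = -5 (v = -3 - 2 = -5)
G(j, S) = 4 + j
x = 21 (x = 7*(4 - 1) = 7*3 = 21)
z = -136136 (z = (88*(-24 + 7))*91 = (88*(-17))*91 = -1496*91 = -136136)
b(H) = 80 (b(H) = -5*(-15 - 1) = -5*(-16) = 80)
b(x)/z = 80/(-136136) = 80*(-1/136136) = -10/17017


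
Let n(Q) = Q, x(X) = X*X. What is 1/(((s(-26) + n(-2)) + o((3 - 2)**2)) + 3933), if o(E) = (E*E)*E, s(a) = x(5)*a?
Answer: 1/3282 ≈ 0.00030469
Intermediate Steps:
x(X) = X**2
s(a) = 25*a (s(a) = 5**2*a = 25*a)
o(E) = E**3 (o(E) = E**2*E = E**3)
1/(((s(-26) + n(-2)) + o((3 - 2)**2)) + 3933) = 1/(((25*(-26) - 2) + ((3 - 2)**2)**3) + 3933) = 1/(((-650 - 2) + (1**2)**3) + 3933) = 1/((-652 + 1**3) + 3933) = 1/((-652 + 1) + 3933) = 1/(-651 + 3933) = 1/3282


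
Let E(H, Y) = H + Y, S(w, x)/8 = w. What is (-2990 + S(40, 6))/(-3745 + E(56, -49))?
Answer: 5/7 ≈ 0.71429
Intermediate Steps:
S(w, x) = 8*w
(-2990 + S(40, 6))/(-3745 + E(56, -49)) = (-2990 + 8*40)/(-3745 + (56 - 49)) = (-2990 + 320)/(-3745 + 7) = -2670/(-3738) = -2670*(-1/3738) = 5/7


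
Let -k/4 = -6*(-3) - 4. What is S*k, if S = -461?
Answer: 25816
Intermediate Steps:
k = -56 (k = -4*(-6*(-3) - 4) = -4*(18 - 4) = -4*14 = -56)
S*k = -461*(-56) = 25816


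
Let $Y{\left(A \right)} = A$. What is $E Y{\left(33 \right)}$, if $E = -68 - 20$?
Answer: $-2904$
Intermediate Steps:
$E = -88$ ($E = -68 - 20 = -88$)
$E Y{\left(33 \right)} = \left(-88\right) 33 = -2904$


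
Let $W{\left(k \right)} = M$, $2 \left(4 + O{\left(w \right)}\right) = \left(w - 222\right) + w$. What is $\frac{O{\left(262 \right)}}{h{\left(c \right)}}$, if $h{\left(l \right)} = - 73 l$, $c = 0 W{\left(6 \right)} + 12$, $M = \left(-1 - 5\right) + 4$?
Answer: $- \frac{49}{292} \approx -0.16781$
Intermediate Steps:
$O{\left(w \right)} = -115 + w$ ($O{\left(w \right)} = -4 + \frac{\left(w - 222\right) + w}{2} = -4 + \frac{\left(-222 + w\right) + w}{2} = -4 + \frac{-222 + 2 w}{2} = -4 + \left(-111 + w\right) = -115 + w$)
$M = -2$ ($M = -6 + 4 = -2$)
$W{\left(k \right)} = -2$
$c = 12$ ($c = 0 \left(-2\right) + 12 = 0 + 12 = 12$)
$\frac{O{\left(262 \right)}}{h{\left(c \right)}} = \frac{-115 + 262}{\left(-73\right) 12} = \frac{147}{-876} = 147 \left(- \frac{1}{876}\right) = - \frac{49}{292}$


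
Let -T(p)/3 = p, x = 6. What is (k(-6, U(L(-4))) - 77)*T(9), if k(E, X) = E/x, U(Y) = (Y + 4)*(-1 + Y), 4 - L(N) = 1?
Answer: 2106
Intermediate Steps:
L(N) = 3 (L(N) = 4 - 1*1 = 4 - 1 = 3)
U(Y) = (-1 + Y)*(4 + Y) (U(Y) = (4 + Y)*(-1 + Y) = (-1 + Y)*(4 + Y))
k(E, X) = E/6
T(p) = -3*p
(k(-6, U(L(-4))) - 77)*T(9) = ((⅙)*(-6) - 77)*(-3*9) = (-1 - 77)*(-27) = -78*(-27) = 2106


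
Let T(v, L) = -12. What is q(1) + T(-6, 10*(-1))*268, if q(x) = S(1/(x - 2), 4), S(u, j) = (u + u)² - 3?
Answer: -3215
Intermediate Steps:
S(u, j) = -3 + 4*u² (S(u, j) = (2*u)² - 3 = 4*u² - 3 = -3 + 4*u²)
q(x) = -3 + 4/(-2 + x)² (q(x) = -3 + 4*(1/(x - 2))² = -3 + 4*(1/(-2 + x))² = -3 + 4/(-2 + x)²)
q(1) + T(-6, 10*(-1))*268 = (-3 + 4/(-2 + 1)²) - 12*268 = (-3 + 4/(-1)²) - 3216 = (-3 + 4*1) - 3216 = (-3 + 4) - 3216 = 1 - 3216 = -3215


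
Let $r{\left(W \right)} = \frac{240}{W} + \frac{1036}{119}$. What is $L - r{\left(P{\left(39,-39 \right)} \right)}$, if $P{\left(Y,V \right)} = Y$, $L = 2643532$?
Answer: $\frac{584217288}{221} \approx 2.6435 \cdot 10^{6}$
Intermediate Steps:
$r{\left(W \right)} = \frac{148}{17} + \frac{240}{W}$ ($r{\left(W \right)} = \frac{240}{W} + 1036 \cdot \frac{1}{119} = \frac{240}{W} + \frac{148}{17} = \frac{148}{17} + \frac{240}{W}$)
$L - r{\left(P{\left(39,-39 \right)} \right)} = 2643532 - \left(\frac{148}{17} + \frac{240}{39}\right) = 2643532 - \left(\frac{148}{17} + 240 \cdot \frac{1}{39}\right) = 2643532 - \left(\frac{148}{17} + \frac{80}{13}\right) = 2643532 - \frac{3284}{221} = \frac{584217288}{221}$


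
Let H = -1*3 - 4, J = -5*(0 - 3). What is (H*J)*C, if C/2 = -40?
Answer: 8400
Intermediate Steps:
C = -80 (C = 2*(-40) = -80)
J = 15 (J = -5*(-3) = 15)
H = -7 (H = -3 - 4 = -7)
(H*J)*C = -7*15*(-80) = -105*(-80) = 8400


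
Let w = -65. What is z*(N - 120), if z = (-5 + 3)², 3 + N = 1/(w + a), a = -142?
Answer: -101848/207 ≈ -492.02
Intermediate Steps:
N = -622/207 (N = -3 + 1/(-65 - 142) = -3 + 1/(-207) = -3 - 1/207 = -622/207 ≈ -3.0048)
z = 4 (z = (-2)² = 4)
z*(N - 120) = 4*(-622/207 - 120) = 4*(-25462/207) = -101848/207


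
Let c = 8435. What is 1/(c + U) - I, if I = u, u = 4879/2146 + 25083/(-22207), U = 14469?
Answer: -624337322309/545759054344 ≈ -1.1440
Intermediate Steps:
u = 54519835/47656222 (u = 4879*(1/2146) + 25083*(-1/22207) = 4879/2146 - 25083/22207 = 54519835/47656222 ≈ 1.1440)
I = 54519835/47656222 ≈ 1.1440
1/(c + U) - I = 1/(8435 + 14469) - 1*54519835/47656222 = 1/22904 - 54519835/47656222 = -624337322309/545759054344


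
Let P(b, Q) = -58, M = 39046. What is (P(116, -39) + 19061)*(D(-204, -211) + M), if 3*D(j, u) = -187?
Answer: 2222419853/3 ≈ 7.4081e+8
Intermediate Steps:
D(j, u) = -187/3 (D(j, u) = (1/3)*(-187) = -187/3)
(P(116, -39) + 19061)*(D(-204, -211) + M) = (-58 + 19061)*(-187/3 + 39046) = 19003*(116951/3) = 2222419853/3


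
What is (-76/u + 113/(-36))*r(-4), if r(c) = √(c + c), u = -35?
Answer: -1219*I*√2/630 ≈ -2.7364*I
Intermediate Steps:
r(c) = √2*√c (r(c) = √(2*c) = √2*√c)
(-76/u + 113/(-36))*r(-4) = (-76/(-35) + 113/(-36))*(√2*√(-4)) = (-76*(-1/35) + 113*(-1/36))*(√2*(2*I)) = (76/35 - 113/36)*(2*I*√2) = -1219*I*√2/630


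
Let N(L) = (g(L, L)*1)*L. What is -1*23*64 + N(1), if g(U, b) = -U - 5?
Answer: -1478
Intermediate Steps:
g(U, b) = -5 - U
N(L) = L*(-5 - L) (N(L) = ((-5 - L)*1)*L = (-5 - L)*L = L*(-5 - L))
-1*23*64 + N(1) = -1*23*64 - 1*1*(5 + 1) = -23*64 - 1*1*6 = -1472 - 6 = -1478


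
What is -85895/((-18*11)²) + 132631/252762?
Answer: -2751887711/1651546908 ≈ -1.6662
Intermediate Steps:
-85895/((-18*11)²) + 132631/252762 = -85895/((-198)²) + 132631*(1/252762) = -85895/39204 + 132631/252762 = -2751887711/1651546908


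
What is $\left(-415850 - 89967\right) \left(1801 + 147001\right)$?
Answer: $-75266581234$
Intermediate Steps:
$\left(-415850 - 89967\right) \left(1801 + 147001\right) = \left(-505817\right) 148802 = -75266581234$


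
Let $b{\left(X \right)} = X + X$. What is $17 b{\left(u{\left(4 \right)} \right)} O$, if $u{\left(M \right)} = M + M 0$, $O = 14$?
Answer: $1904$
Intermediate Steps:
$u{\left(M \right)} = M$ ($u{\left(M \right)} = M + 0 = M$)
$b{\left(X \right)} = 2 X$
$17 b{\left(u{\left(4 \right)} \right)} O = 17 \cdot 2 \cdot 4 \cdot 14 = 17 \cdot 8 \cdot 14 = 136 \cdot 14 = 1904$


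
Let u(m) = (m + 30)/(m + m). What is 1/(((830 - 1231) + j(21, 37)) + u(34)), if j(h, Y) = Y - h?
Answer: -17/6529 ≈ -0.0026038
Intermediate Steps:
u(m) = (30 + m)/(2*m) (u(m) = (30 + m)/((2*m)) = (30 + m)*(1/(2*m)) = (30 + m)/(2*m))
1/(((830 - 1231) + j(21, 37)) + u(34)) = 1/(((830 - 1231) + (37 - 1*21)) + (½)*(30 + 34)/34) = 1/((-401 + (37 - 21)) + (½)*(1/34)*64) = 1/((-401 + 16) + 16/17) = 1/(-385 + 16/17) = 1/(-6529/17) = -17/6529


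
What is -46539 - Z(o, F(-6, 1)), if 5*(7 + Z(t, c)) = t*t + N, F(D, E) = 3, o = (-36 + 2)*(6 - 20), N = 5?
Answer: -459241/5 ≈ -91848.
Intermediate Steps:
o = 476 (o = -34*(-14) = 476)
Z(t, c) = -6 + t²/5 (Z(t, c) = -7 + (t*t + 5)/5 = -7 + (t² + 5)/5 = -7 + (5 + t²)/5 = -7 + (1 + t²/5) = -6 + t²/5)
-46539 - Z(o, F(-6, 1)) = -46539 - (-6 + (⅕)*476²) = -46539 - (-6 + (⅕)*226576) = -46539 - (-6 + 226576/5) = -46539 - 1*226546/5 = -46539 - 226546/5 = -459241/5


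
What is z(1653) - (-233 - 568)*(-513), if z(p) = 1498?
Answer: -409415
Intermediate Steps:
z(1653) - (-233 - 568)*(-513) = 1498 - (-233 - 568)*(-513) = 1498 - (-801)*(-513) = 1498 - 1*410913 = 1498 - 410913 = -409415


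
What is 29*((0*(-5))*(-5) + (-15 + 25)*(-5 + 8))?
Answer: 870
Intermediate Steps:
29*((0*(-5))*(-5) + (-15 + 25)*(-5 + 8)) = 29*(0*(-5) + 10*3) = 29*(0 + 30) = 29*30 = 870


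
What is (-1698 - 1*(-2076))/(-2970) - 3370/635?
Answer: -37959/6985 ≈ -5.4344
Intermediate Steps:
(-1698 - 1*(-2076))/(-2970) - 3370/635 = (-1698 + 2076)*(-1/2970) - 3370*1/635 = 378*(-1/2970) - 674/127 = -7/55 - 674/127 = -37959/6985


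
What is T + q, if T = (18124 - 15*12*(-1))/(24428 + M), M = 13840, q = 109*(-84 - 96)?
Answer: -187699964/9567 ≈ -19620.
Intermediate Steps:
q = -19620 (q = 109*(-180) = -19620)
T = 4576/9567 (T = (18124 - 15*12*(-1))/(24428 + 13840) = (18124 - 180*(-1))/38268 = (18124 + 180)*(1/38268) = 18304*(1/38268) = 4576/9567 ≈ 0.47831)
T + q = 4576/9567 - 19620 = -187699964/9567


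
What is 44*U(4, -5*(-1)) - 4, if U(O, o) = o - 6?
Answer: -48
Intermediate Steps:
U(O, o) = -6 + o
44*U(4, -5*(-1)) - 4 = 44*(-6 - 5*(-1)) - 4 = 44*(-6 + 5) - 4 = 44*(-1) - 4 = -44 - 4 = -48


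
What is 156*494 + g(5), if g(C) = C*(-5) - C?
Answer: 77034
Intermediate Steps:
g(C) = -6*C (g(C) = -5*C - C = -6*C)
156*494 + g(5) = 156*494 - 6*5 = 77064 - 30 = 77034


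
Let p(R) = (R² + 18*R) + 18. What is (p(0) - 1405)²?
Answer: 1923769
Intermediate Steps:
p(R) = 18 + R² + 18*R
(p(0) - 1405)² = ((18 + 0² + 18*0) - 1405)² = ((18 + 0 + 0) - 1405)² = (18 - 1405)² = (-1387)² = 1923769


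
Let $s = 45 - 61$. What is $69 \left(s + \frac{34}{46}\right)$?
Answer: $-1053$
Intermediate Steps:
$s = -16$ ($s = 45 - 61 = -16$)
$69 \left(s + \frac{34}{46}\right) = 69 \left(-16 + \frac{34}{46}\right) = 69 \left(-16 + 34 \cdot \frac{1}{46}\right) = 69 \left(-16 + \frac{17}{23}\right) = 69 \left(- \frac{351}{23}\right) = -1053$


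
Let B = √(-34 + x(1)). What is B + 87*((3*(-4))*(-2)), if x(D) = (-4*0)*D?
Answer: 2088 + I*√34 ≈ 2088.0 + 5.831*I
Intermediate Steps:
x(D) = 0 (x(D) = 0*D = 0)
B = I*√34 (B = √(-34 + 0) = √(-34) = I*√34 ≈ 5.8309*I)
B + 87*((3*(-4))*(-2)) = I*√34 + 87*((3*(-4))*(-2)) = I*√34 + 87*(-12*(-2)) = I*√34 + 87*24 = I*√34 + 2088 = 2088 + I*√34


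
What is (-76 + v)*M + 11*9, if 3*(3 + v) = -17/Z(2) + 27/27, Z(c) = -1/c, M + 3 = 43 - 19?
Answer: -1315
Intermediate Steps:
M = 21 (M = -3 + (43 - 19) = -3 + 24 = 21)
v = 26/3 (v = -3 + (-17/((-1/2)) + 27/27)/3 = -3 + (-17/((-1*1/2)) + 27*(1/27))/3 = -3 + (-17/(-1/2) + 1)/3 = -3 + (-17*(-2) + 1)/3 = -3 + (34 + 1)/3 = -3 + (1/3)*35 = -3 + 35/3 = 26/3 ≈ 8.6667)
(-76 + v)*M + 11*9 = (-76 + 26/3)*21 + 11*9 = -202/3*21 + 99 = -1414 + 99 = -1315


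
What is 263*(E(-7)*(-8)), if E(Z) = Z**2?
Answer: -103096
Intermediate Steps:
263*(E(-7)*(-8)) = 263*((-7)**2*(-8)) = 263*(49*(-8)) = 263*(-392) = -103096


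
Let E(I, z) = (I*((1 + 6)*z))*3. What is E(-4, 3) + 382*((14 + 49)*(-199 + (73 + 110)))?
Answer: -385308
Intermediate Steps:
E(I, z) = 21*I*z (E(I, z) = (I*(7*z))*3 = (7*I*z)*3 = 21*I*z)
E(-4, 3) + 382*((14 + 49)*(-199 + (73 + 110))) = 21*(-4)*3 + 382*((14 + 49)*(-199 + (73 + 110))) = -252 + 382*(63*(-199 + 183)) = -252 + 382*(63*(-16)) = -252 + 382*(-1008) = -252 - 385056 = -385308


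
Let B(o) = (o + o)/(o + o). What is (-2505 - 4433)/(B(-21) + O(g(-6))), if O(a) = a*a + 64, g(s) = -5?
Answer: -3469/45 ≈ -77.089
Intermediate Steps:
B(o) = 1 (B(o) = (2*o)/((2*o)) = (2*o)*(1/(2*o)) = 1)
O(a) = 64 + a**2 (O(a) = a**2 + 64 = 64 + a**2)
(-2505 - 4433)/(B(-21) + O(g(-6))) = (-2505 - 4433)/(1 + (64 + (-5)**2)) = -6938/(1 + (64 + 25)) = -6938/(1 + 89) = -6938/90 = -6938*1/90 = -3469/45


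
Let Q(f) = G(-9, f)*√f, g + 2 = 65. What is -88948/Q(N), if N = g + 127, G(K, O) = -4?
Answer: 22237*√190/190 ≈ 1613.2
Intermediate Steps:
g = 63 (g = -2 + 65 = 63)
N = 190 (N = 63 + 127 = 190)
Q(f) = -4*√f
-88948/Q(N) = -88948*(-√190/760) = -(-22237)*√190/190 = 22237*√190/190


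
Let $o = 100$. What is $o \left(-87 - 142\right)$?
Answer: $-22900$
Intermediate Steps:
$o \left(-87 - 142\right) = 100 \left(-87 - 142\right) = 100 \left(-229\right) = -22900$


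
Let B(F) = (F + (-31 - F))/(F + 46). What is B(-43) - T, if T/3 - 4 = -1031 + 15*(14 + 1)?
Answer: 7187/3 ≈ 2395.7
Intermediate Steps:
B(F) = -31/(46 + F)
T = -2406 (T = 12 + 3*(-1031 + 15*(14 + 1)) = 12 + 3*(-1031 + 15*15) = 12 + 3*(-1031 + 225) = 12 + 3*(-806) = 12 - 2418 = -2406)
B(-43) - T = -31/(46 - 43) - 1*(-2406) = -31/3 + 2406 = 7187/3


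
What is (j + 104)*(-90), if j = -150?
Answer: 4140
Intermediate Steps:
(j + 104)*(-90) = (-150 + 104)*(-90) = -46*(-90) = 4140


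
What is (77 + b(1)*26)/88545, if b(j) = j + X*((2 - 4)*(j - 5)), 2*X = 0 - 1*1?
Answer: -1/88545 ≈ -1.1294e-5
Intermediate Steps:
X = -½ (X = (0 - 1*1)/2 = (0 - 1)/2 = (½)*(-1) = -½ ≈ -0.50000)
b(j) = -5 + 2*j (b(j) = j - (2 - 4)*(j - 5)/2 = j - (-1)*(-5 + j) = j - (10 - 2*j)/2 = j + (-5 + j) = -5 + 2*j)
(77 + b(1)*26)/88545 = (77 + (-5 + 2*1)*26)/88545 = (77 + (-5 + 2)*26)*(1/88545) = (77 - 3*26)*(1/88545) = (77 - 78)*(1/88545) = -1*1/88545 = -1/88545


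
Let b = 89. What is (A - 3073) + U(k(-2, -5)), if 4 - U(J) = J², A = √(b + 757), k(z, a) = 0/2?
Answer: -3069 + 3*√94 ≈ -3039.9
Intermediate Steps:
k(z, a) = 0 (k(z, a) = 0*(½) = 0)
A = 3*√94 (A = √(89 + 757) = √846 = 3*√94 ≈ 29.086)
U(J) = 4 - J²
(A - 3073) + U(k(-2, -5)) = (3*√94 - 3073) + (4 - 1*0²) = (-3073 + 3*√94) + (4 - 1*0) = (-3073 + 3*√94) + (4 + 0) = (-3073 + 3*√94) + 4 = -3069 + 3*√94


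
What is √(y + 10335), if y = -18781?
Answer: I*√8446 ≈ 91.902*I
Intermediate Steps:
√(y + 10335) = √(-18781 + 10335) = √(-8446) = I*√8446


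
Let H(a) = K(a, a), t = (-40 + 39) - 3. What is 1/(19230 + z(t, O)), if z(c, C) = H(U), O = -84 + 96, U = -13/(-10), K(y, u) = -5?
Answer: 1/19225 ≈ 5.2016e-5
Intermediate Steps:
U = 13/10 (U = -13*(-⅒) = 13/10 ≈ 1.3000)
O = 12
t = -4 (t = -1 - 3 = -4)
H(a) = -5
z(c, C) = -5
1/(19230 + z(t, O)) = 1/(19230 - 5) = 1/19225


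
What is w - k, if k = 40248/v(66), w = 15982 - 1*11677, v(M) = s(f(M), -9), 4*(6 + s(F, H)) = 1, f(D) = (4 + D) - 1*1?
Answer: 260007/23 ≈ 11305.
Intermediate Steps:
f(D) = 3 + D (f(D) = (4 + D) - 1 = 3 + D)
s(F, H) = -23/4 (s(F, H) = -6 + (¼)*1 = -6 + ¼ = -23/4)
v(M) = -23/4
w = 4305 (w = 15982 - 11677 = 4305)
k = -160992/23 (k = 40248/(-23/4) = 40248*(-4/23) = -160992/23 ≈ -6999.6)
w - k = 4305 - 1*(-160992/23) = 4305 + 160992/23 = 260007/23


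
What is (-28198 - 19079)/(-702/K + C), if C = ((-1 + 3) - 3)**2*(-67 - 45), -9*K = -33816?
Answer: 266453172/632285 ≈ 421.41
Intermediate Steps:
K = 11272/3 (K = -1/9*(-33816) = 11272/3 ≈ 3757.3)
C = -112 (C = (2 - 3)**2*(-112) = (-1)**2*(-112) = 1*(-112) = -112)
(-28198 - 19079)/(-702/K + C) = (-28198 - 19079)/(-702/11272/3 - 112) = -47277/(-702*3/11272 - 112) = -47277/(-1053/5636 - 112) = -47277/(-632285/5636) = -47277*(-5636/632285) = 266453172/632285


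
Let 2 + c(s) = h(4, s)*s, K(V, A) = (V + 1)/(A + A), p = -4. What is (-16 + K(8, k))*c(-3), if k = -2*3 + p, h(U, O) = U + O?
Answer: 329/4 ≈ 82.250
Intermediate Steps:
h(U, O) = O + U
k = -10 (k = -2*3 - 4 = -6 - 4 = -10)
K(V, A) = (1 + V)/(2*A) (K(V, A) = (1 + V)/((2*A)) = (1 + V)*(1/(2*A)) = (1 + V)/(2*A))
c(s) = -2 + s*(4 + s) (c(s) = -2 + (s + 4)*s = -2 + (4 + s)*s = -2 + s*(4 + s))
(-16 + K(8, k))*c(-3) = (-16 + (½)*(1 + 8)/(-10))*(-2 - 3*(4 - 3)) = (-16 + (½)*(-⅒)*9)*(-2 - 3*1) = (-16 - 9/20)*(-2 - 3) = -329/20*(-5) = 329/4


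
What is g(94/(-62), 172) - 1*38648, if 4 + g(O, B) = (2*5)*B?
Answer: -36932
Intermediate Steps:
g(O, B) = -4 + 10*B (g(O, B) = -4 + (2*5)*B = -4 + 10*B)
g(94/(-62), 172) - 1*38648 = (-4 + 10*172) - 1*38648 = (-4 + 1720) - 38648 = 1716 - 38648 = -36932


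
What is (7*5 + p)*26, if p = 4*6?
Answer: 1534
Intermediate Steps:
p = 24
(7*5 + p)*26 = (7*5 + 24)*26 = (35 + 24)*26 = 59*26 = 1534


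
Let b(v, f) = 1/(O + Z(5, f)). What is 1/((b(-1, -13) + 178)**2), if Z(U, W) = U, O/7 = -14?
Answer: 8649/274001809 ≈ 3.1565e-5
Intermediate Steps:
O = -98 (O = 7*(-14) = -98)
b(v, f) = -1/93 (b(v, f) = 1/(-98 + 5) = 1/(-93) = -1/93)
1/((b(-1, -13) + 178)**2) = 1/((-1/93 + 178)**2) = 1/((16553/93)**2) = 1/(274001809/8649) = 8649/274001809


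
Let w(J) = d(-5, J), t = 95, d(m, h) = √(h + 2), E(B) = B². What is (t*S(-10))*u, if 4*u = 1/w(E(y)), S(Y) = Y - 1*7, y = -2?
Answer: -1615*√6/24 ≈ -164.83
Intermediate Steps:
d(m, h) = √(2 + h)
w(J) = √(2 + J)
S(Y) = -7 + Y (S(Y) = Y - 7 = -7 + Y)
u = √6/24 (u = 1/(4*(√(2 + (-2)²))) = 1/(4*(√(2 + 4))) = 1/(4*(√6)) = (√6/6)/4 = √6/24 ≈ 0.10206)
(t*S(-10))*u = (95*(-7 - 10))*(√6/24) = (95*(-17))*(√6/24) = -1615*√6/24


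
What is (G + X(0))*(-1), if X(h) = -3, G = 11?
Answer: -8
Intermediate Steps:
(G + X(0))*(-1) = (11 - 3)*(-1) = 8*(-1) = -8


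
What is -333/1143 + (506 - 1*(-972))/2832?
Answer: 41461/179832 ≈ 0.23055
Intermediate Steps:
-333/1143 + (506 - 1*(-972))/2832 = -333*1/1143 + (506 + 972)*(1/2832) = -37/127 + 1478*(1/2832) = -37/127 + 739/1416 = 41461/179832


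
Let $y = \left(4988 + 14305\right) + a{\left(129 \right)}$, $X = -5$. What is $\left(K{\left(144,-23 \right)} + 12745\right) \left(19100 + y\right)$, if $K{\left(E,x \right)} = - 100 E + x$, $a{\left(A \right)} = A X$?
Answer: $-63341144$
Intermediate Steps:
$a{\left(A \right)} = - 5 A$ ($a{\left(A \right)} = A \left(-5\right) = - 5 A$)
$K{\left(E,x \right)} = x - 100 E$
$y = 18648$ ($y = \left(4988 + 14305\right) - 645 = 19293 - 645 = 18648$)
$\left(K{\left(144,-23 \right)} + 12745\right) \left(19100 + y\right) = \left(\left(-23 - 14400\right) + 12745\right) \left(19100 + 18648\right) = \left(\left(-23 - 14400\right) + 12745\right) 37748 = \left(-14423 + 12745\right) 37748 = \left(-1678\right) 37748 = -63341144$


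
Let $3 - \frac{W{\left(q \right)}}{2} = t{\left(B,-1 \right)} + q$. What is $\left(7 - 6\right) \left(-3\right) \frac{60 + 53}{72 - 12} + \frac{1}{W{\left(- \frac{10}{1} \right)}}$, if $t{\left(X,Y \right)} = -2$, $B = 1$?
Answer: $- \frac{337}{60} \approx -5.6167$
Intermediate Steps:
$W{\left(q \right)} = 10 - 2 q$ ($W{\left(q \right)} = 6 - 2 \left(-2 + q\right) = 6 - \left(-4 + 2 q\right) = 10 - 2 q$)
$\left(7 - 6\right) \left(-3\right) \frac{60 + 53}{72 - 12} + \frac{1}{W{\left(- \frac{10}{1} \right)}} = \left(7 - 6\right) \left(-3\right) \frac{60 + 53}{72 - 12} + \frac{1}{10 - 2 \left(- \frac{10}{1}\right)} = 1 \left(-3\right) \frac{113}{60} + \frac{1}{10 - 2 \left(\left(-10\right) 1\right)} = - 3 \cdot 113 \cdot \frac{1}{60} + \frac{1}{10 - -20} = \left(-3\right) \frac{113}{60} + \frac{1}{10 + 20} = - \frac{113}{20} + \frac{1}{30} = - \frac{337}{60}$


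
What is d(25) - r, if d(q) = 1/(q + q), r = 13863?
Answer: -693149/50 ≈ -13863.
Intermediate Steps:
d(q) = 1/(2*q)
d(25) - r = (½)/25 - 1*13863 = (½)*(1/25) - 13863 = 1/50 - 13863 = -693149/50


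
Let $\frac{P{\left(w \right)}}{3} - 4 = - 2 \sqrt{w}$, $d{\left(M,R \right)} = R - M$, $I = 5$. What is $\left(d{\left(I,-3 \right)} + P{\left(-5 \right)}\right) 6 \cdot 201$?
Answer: $4824 - 7236 i \sqrt{5} \approx 4824.0 - 16180.0 i$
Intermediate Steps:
$P{\left(w \right)} = 12 - 6 \sqrt{w}$ ($P{\left(w \right)} = 12 + 3 \left(- 2 \sqrt{w}\right) = 12 - 6 \sqrt{w}$)
$\left(d{\left(I,-3 \right)} + P{\left(-5 \right)}\right) 6 \cdot 201 = \left(\left(-3 - 5\right) + \left(12 - 6 \sqrt{-5}\right)\right) 6 \cdot 201 = \left(\left(-3 - 5\right) + \left(12 - 6 i \sqrt{5}\right)\right) 6 \cdot 201 = \left(-8 + \left(12 - 6 i \sqrt{5}\right)\right) 6 \cdot 201 = \left(4 - 6 i \sqrt{5}\right) 6 \cdot 201 = \left(24 - 36 i \sqrt{5}\right) 201 = 4824 - 7236 i \sqrt{5}$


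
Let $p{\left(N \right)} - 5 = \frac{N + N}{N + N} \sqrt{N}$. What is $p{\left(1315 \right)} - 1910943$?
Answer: $-1910938 + \sqrt{1315} \approx -1.9109 \cdot 10^{6}$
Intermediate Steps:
$p{\left(N \right)} = 5 + \sqrt{N}$ ($p{\left(N \right)} = 5 + \frac{N + N}{N + N} \sqrt{N} = 5 + \frac{2 N}{2 N} \sqrt{N} = 5 + 2 N \frac{1}{2 N} \sqrt{N} = 5 + 1 \sqrt{N} = 5 + \sqrt{N}$)
$p{\left(1315 \right)} - 1910943 = \left(5 + \sqrt{1315}\right) - 1910943 = -1910938 + \sqrt{1315}$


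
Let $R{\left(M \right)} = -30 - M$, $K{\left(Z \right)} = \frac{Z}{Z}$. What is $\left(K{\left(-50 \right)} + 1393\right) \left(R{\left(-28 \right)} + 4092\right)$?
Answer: $5701460$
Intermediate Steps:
$K{\left(Z \right)} = 1$
$\left(K{\left(-50 \right)} + 1393\right) \left(R{\left(-28 \right)} + 4092\right) = \left(1 + 1393\right) \left(\left(-30 - -28\right) + 4092\right) = 1394 \left(\left(-30 + 28\right) + 4092\right) = 1394 \left(-2 + 4092\right) = 1394 \cdot 4090 = 5701460$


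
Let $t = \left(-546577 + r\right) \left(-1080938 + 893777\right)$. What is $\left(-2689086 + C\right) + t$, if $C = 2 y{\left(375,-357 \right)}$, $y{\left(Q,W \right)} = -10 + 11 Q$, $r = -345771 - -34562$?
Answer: $160541404690$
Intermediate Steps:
$r = -311209$ ($r = -345771 + 34562 = -311209$)
$C = 8230$ ($C = 2 \left(-10 + 11 \cdot 375\right) = 2 \left(-10 + 4125\right) = 2 \cdot 4115 = 8230$)
$t = 160544085546$ ($t = \left(-546577 - 311209\right) \left(-1080938 + 893777\right) = \left(-857786\right) \left(-187161\right) = 160544085546$)
$\left(-2689086 + C\right) + t = \left(-2689086 + 8230\right) + 160544085546 = -2680856 + 160544085546 = 160541404690$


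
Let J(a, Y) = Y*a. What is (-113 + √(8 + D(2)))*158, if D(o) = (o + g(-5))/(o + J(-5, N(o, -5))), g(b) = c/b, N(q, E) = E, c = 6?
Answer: -17854 + 316*√4065/45 ≈ -17406.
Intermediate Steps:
g(b) = 6/b
D(o) = (-6/5 + o)/(25 + o) (D(o) = (o + 6/(-5))/(o - 5*(-5)) = (o + 6*(-⅕))/(o + 25) = (o - 6/5)/(25 + o) = (-6/5 + o)/(25 + o))
(-113 + √(8 + D(2)))*158 = (-113 + √(8 + (-6/5 + 2)/(25 + 2)))*158 = (-113 + √(8 + (⅘)/27))*158 = (-113 + √(8 + (1/27)*(⅘)))*158 = (-113 + √(8 + 4/135))*158 = (-113 + √(1084/135))*158 = (-113 + 2*√4065/45)*158 = -17854 + 316*√4065/45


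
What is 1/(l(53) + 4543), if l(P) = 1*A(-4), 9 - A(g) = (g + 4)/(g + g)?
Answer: 1/4552 ≈ 0.00021968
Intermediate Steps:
A(g) = 9 - (4 + g)/(2*g) (A(g) = 9 - (g + 4)/(g + g) = 9 - (4 + g)/(2*g))
l(P) = 9 (l(P) = 1*(17/2 - 2/(-4)) = 1*(17/2 - 2*(-1/4)) = 1*(17/2 + 1/2) = 1*9 = 9)
1/(l(53) + 4543) = 1/(9 + 4543) = 1/4552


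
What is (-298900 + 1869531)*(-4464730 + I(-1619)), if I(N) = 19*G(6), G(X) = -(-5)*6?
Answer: -7011548084960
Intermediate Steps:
G(X) = 30 (G(X) = -1*(-30) = 30)
I(N) = 570 (I(N) = 19*30 = 570)
(-298900 + 1869531)*(-4464730 + I(-1619)) = (-298900 + 1869531)*(-4464730 + 570) = 1570631*(-4464160) = -7011548084960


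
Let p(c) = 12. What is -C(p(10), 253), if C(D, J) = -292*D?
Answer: 3504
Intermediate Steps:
-C(p(10), 253) = -(-292)*12 = -1*(-3504) = 3504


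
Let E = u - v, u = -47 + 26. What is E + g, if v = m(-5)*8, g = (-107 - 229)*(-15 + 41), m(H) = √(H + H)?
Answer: -8757 - 8*I*√10 ≈ -8757.0 - 25.298*I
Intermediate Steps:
m(H) = √2*√H (m(H) = √(2*H) = √2*√H)
g = -8736 (g = -336*26 = -8736)
u = -21
v = 8*I*√10 (v = (√2*√(-5))*8 = (√2*(I*√5))*8 = (I*√10)*8 = 8*I*√10 ≈ 25.298*I)
E = -21 - 8*I*√10 ≈ -21.0 - 25.298*I
E + g = (-21 - 8*I*√10) - 8736 = -8757 - 8*I*√10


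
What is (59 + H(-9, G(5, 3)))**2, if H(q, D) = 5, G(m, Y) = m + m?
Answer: 4096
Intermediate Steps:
G(m, Y) = 2*m
(59 + H(-9, G(5, 3)))**2 = (59 + 5)**2 = 64**2 = 4096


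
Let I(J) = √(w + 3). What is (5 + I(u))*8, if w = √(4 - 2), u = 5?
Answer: 40 + 8*√(3 + √2) ≈ 56.808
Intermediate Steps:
w = √2 ≈ 1.4142
I(J) = √(3 + √2) (I(J) = √(√2 + 3) = √(3 + √2))
(5 + I(u))*8 = (5 + √(3 + √2))*8 = 40 + 8*√(3 + √2)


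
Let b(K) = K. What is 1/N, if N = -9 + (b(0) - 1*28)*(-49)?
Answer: 1/1363 ≈ 0.00073368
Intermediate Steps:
N = 1363 (N = -9 + (0 - 1*28)*(-49) = -9 + (0 - 28)*(-49) = -9 - 28*(-49) = -9 + 1372 = 1363)
1/N = 1/1363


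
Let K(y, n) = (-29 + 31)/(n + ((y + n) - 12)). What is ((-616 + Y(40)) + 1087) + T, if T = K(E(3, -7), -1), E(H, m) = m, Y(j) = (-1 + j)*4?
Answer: 13165/21 ≈ 626.90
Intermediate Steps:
Y(j) = -4 + 4*j
K(y, n) = 2/(-12 + y + 2*n) (K(y, n) = 2/(n + ((n + y) - 12)) = 2/(n + (-12 + n + y)) = 2/(-12 + y + 2*n))
T = -2/21 (T = 2/(-12 - 7 + 2*(-1)) = 2/(-12 - 7 - 2) = 2/(-21) = 2*(-1/21) = -2/21 ≈ -0.095238)
((-616 + Y(40)) + 1087) + T = ((-616 + (-4 + 4*40)) + 1087) - 2/21 = ((-616 + (-4 + 160)) + 1087) - 2/21 = ((-616 + 156) + 1087) - 2/21 = (-460 + 1087) - 2/21 = 627 - 2/21 = 13165/21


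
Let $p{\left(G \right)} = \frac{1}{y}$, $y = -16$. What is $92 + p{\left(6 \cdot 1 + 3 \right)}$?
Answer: $\frac{1471}{16} \approx 91.938$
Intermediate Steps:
$p{\left(G \right)} = - \frac{1}{16}$ ($p{\left(G \right)} = \frac{1}{-16} = - \frac{1}{16}$)
$92 + p{\left(6 \cdot 1 + 3 \right)} = 92 - \frac{1}{16} = \frac{1471}{16}$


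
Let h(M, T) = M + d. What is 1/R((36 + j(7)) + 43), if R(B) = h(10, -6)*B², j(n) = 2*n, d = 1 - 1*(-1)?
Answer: 1/103788 ≈ 9.6350e-6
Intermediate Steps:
d = 2 (d = 1 + 1 = 2)
h(M, T) = 2 + M (h(M, T) = M + 2 = 2 + M)
R(B) = 12*B² (R(B) = (2 + 10)*B² = 12*B²)
1/R((36 + j(7)) + 43) = 1/(12*((36 + 2*7) + 43)²) = 1/(12*((36 + 14) + 43)²) = 1/(12*(50 + 43)²) = 1/(12*93²) = 1/(12*8649) = 1/103788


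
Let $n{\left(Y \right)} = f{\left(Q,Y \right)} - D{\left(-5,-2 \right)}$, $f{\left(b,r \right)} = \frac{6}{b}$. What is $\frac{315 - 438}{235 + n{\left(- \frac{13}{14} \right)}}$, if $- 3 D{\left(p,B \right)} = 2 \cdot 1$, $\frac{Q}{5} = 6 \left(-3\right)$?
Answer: $- \frac{615}{1178} \approx -0.52207$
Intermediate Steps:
$Q = -90$ ($Q = 5 \cdot 6 \left(-3\right) = 5 \left(-18\right) = -90$)
$D{\left(p,B \right)} = - \frac{2}{3}$ ($D{\left(p,B \right)} = - \frac{2 \cdot 1}{3} = \left(- \frac{1}{3}\right) 2 = - \frac{2}{3}$)
$n{\left(Y \right)} = \frac{3}{5}$ ($n{\left(Y \right)} = \frac{6}{-90} - - \frac{2}{3} = 6 \left(- \frac{1}{90}\right) + \frac{2}{3} = - \frac{1}{15} + \frac{2}{3} = \frac{3}{5}$)
$\frac{315 - 438}{235 + n{\left(- \frac{13}{14} \right)}} = \frac{315 - 438}{235 + \frac{3}{5}} = - \frac{123}{\frac{1178}{5}} = \left(-123\right) \frac{5}{1178} = - \frac{615}{1178}$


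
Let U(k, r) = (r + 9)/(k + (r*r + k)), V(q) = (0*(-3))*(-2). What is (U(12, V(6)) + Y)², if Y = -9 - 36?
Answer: 127449/64 ≈ 1991.4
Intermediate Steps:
V(q) = 0 (V(q) = 0*(-2) = 0)
Y = -45
U(k, r) = (9 + r)/(r² + 2*k) (U(k, r) = (9 + r)/(k + (r² + k)) = (9 + r)/(k + (k + r²)) = (9 + r)/(r² + 2*k))
(U(12, V(6)) + Y)² = ((9 + 0)/(0² + 2*12) - 45)² = (9/(0 + 24) - 45)² = (9/24 - 45)² = ((1/24)*9 - 45)² = (3/8 - 45)² = (-357/8)² = 127449/64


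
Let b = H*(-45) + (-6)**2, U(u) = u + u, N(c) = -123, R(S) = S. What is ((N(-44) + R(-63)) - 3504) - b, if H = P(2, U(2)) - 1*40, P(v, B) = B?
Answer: -5346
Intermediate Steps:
U(u) = 2*u
H = -36 (H = 2*2 - 1*40 = 4 - 40 = -36)
b = 1656 (b = -36*(-45) + (-6)**2 = 1620 + 36 = 1656)
((N(-44) + R(-63)) - 3504) - b = ((-123 - 63) - 3504) - 1*1656 = (-186 - 3504) - 1656 = -3690 - 1656 = -5346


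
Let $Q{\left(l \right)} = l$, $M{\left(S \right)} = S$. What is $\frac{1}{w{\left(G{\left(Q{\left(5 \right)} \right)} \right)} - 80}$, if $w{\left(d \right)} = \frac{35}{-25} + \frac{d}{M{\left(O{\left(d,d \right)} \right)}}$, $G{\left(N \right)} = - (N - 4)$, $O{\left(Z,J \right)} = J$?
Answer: $- \frac{5}{402} \approx -0.012438$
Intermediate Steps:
$G{\left(N \right)} = 4 - N$ ($G{\left(N \right)} = - (-4 + N) = 4 - N$)
$w{\left(d \right)} = - \frac{2}{5}$ ($w{\left(d \right)} = \frac{35}{-25} + \frac{d}{d} = 35 \left(- \frac{1}{25}\right) + 1 = - \frac{7}{5} + 1 = - \frac{2}{5}$)
$\frac{1}{w{\left(G{\left(Q{\left(5 \right)} \right)} \right)} - 80} = \frac{1}{- \frac{2}{5} - 80} = \frac{1}{- \frac{402}{5}} = - \frac{5}{402}$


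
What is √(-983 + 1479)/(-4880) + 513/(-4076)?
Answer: -513/4076 - √31/1220 ≈ -0.13042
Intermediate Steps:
√(-983 + 1479)/(-4880) + 513/(-4076) = √496*(-1/4880) + 513*(-1/4076) = (4*√31)*(-1/4880) - 513/4076 = -√31/1220 - 513/4076 = -513/4076 - √31/1220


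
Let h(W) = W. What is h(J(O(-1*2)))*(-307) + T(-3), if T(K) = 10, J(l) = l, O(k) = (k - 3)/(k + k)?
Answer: -1495/4 ≈ -373.75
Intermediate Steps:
O(k) = (-3 + k)/(2*k) (O(k) = (-3 + k)/((2*k)) = (-3 + k)*(1/(2*k)) = (-3 + k)/(2*k))
h(J(O(-1*2)))*(-307) + T(-3) = ((-3 - 1*2)/(2*((-1*2))))*(-307) + 10 = ((½)*(-3 - 2)/(-2))*(-307) + 10 = ((½)*(-½)*(-5))*(-307) + 10 = (5/4)*(-307) + 10 = -1535/4 + 10 = -1495/4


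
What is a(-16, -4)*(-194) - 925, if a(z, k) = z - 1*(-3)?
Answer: 1597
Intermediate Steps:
a(z, k) = 3 + z (a(z, k) = z + 3 = 3 + z)
a(-16, -4)*(-194) - 925 = (3 - 16)*(-194) - 925 = -13*(-194) - 925 = 2522 - 925 = 1597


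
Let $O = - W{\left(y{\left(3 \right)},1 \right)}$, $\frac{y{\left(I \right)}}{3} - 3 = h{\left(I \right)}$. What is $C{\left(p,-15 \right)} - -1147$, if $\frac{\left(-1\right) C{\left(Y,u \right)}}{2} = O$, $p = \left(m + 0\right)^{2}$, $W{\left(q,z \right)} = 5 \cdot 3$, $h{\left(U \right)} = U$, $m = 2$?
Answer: $1177$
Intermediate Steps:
$y{\left(I \right)} = 9 + 3 I$
$W{\left(q,z \right)} = 15$
$p = 4$ ($p = \left(2 + 0\right)^{2} = 2^{2} = 4$)
$O = -15$ ($O = \left(-1\right) 15 = -15$)
$C{\left(Y,u \right)} = 30$ ($C{\left(Y,u \right)} = \left(-2\right) \left(-15\right) = 30$)
$C{\left(p,-15 \right)} - -1147 = 30 - -1147 = 30 + 1147 = 1177$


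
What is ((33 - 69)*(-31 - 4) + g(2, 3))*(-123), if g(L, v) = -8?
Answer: -153996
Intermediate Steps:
((33 - 69)*(-31 - 4) + g(2, 3))*(-123) = ((33 - 69)*(-31 - 4) - 8)*(-123) = (-36*(-35) - 8)*(-123) = (1260 - 8)*(-123) = 1252*(-123) = -153996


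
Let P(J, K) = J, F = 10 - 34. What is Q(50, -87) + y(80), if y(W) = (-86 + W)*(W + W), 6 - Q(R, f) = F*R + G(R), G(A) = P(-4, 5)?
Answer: 250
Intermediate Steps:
F = -24
G(A) = -4
Q(R, f) = 10 + 24*R (Q(R, f) = 6 - (-24*R - 4) = 6 - (-4 - 24*R) = 6 + (4 + 24*R) = 10 + 24*R)
y(W) = 2*W*(-86 + W) (y(W) = (-86 + W)*(2*W) = 2*W*(-86 + W))
Q(50, -87) + y(80) = (10 + 24*50) + 2*80*(-86 + 80) = (10 + 1200) + 2*80*(-6) = 1210 - 960 = 250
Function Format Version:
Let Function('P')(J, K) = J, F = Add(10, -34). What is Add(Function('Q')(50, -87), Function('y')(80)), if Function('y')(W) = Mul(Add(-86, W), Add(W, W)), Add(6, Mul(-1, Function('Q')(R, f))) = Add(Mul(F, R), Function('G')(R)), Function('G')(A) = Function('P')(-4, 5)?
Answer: 250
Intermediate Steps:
F = -24
Function('G')(A) = -4
Function('Q')(R, f) = Add(10, Mul(24, R)) (Function('Q')(R, f) = Add(6, Mul(-1, Add(Mul(-24, R), -4))) = Add(6, Mul(-1, Add(-4, Mul(-24, R)))) = Add(6, Add(4, Mul(24, R))) = Add(10, Mul(24, R)))
Function('y')(W) = Mul(2, W, Add(-86, W)) (Function('y')(W) = Mul(Add(-86, W), Mul(2, W)) = Mul(2, W, Add(-86, W)))
Add(Function('Q')(50, -87), Function('y')(80)) = Add(Add(10, Mul(24, 50)), Mul(2, 80, Add(-86, 80))) = Add(Add(10, 1200), Mul(2, 80, -6)) = Add(1210, -960) = 250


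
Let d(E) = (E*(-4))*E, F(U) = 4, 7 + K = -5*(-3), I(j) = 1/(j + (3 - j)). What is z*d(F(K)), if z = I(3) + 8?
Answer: -1600/3 ≈ -533.33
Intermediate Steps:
I(j) = ⅓ (I(j) = 1/3 = ⅓)
K = 8 (K = -7 - 5*(-3) = -7 + 15 = 8)
d(E) = -4*E² (d(E) = (-4*E)*E = -4*E²)
z = 25/3 (z = ⅓ + 8 = 25/3 ≈ 8.3333)
z*d(F(K)) = 25*(-4*4²)/3 = 25*(-4*16)/3 = (25/3)*(-64) = -1600/3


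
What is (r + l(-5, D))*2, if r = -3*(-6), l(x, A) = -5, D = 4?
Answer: 26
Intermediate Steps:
r = 18
(r + l(-5, D))*2 = (18 - 5)*2 = 13*2 = 26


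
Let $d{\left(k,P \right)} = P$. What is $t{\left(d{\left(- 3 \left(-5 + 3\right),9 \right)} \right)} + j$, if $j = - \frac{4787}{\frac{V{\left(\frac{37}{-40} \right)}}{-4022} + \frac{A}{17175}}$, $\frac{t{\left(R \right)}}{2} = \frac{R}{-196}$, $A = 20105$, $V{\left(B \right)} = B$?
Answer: $- \frac{1481460268017}{362334322} \approx -4088.7$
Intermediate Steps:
$t{\left(R \right)} = - \frac{R}{98}$ ($t{\left(R \right)} = 2 \frac{R}{-196} = 2 R \left(- \frac{1}{196}\right) = 2 \left(- \frac{R}{196}\right) = - \frac{R}{98}$)
$j = - \frac{105816213744}{25881023}$ ($j = - \frac{4787}{\frac{37 \frac{1}{-40}}{-4022} + \frac{20105}{17175}} = - \frac{4787}{37 \left(- \frac{1}{40}\right) \left(- \frac{1}{4022}\right) + 20105 \cdot \frac{1}{17175}} = - \frac{4787}{\left(- \frac{37}{40}\right) \left(- \frac{1}{4022}\right) + \frac{4021}{3435}} = - \frac{4787}{\frac{37}{160880} + \frac{4021}{3435}} = - \frac{4787}{\frac{25881023}{22104912}} = \left(-4787\right) \frac{22104912}{25881023} = - \frac{105816213744}{25881023} \approx -4088.6$)
$t{\left(d{\left(- 3 \left(-5 + 3\right),9 \right)} \right)} + j = \left(- \frac{1}{98}\right) 9 - \frac{105816213744}{25881023} = - \frac{9}{98} - \frac{105816213744}{25881023} = - \frac{1481460268017}{362334322}$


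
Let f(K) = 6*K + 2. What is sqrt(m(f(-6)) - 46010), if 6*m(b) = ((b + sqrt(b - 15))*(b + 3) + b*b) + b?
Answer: sqrt(-1643304 - 1302*I)/6 ≈ 0.084639 - 213.65*I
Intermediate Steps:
f(K) = 2 + 6*K
m(b) = b/6 + b**2/6 + (3 + b)*(b + sqrt(-15 + b))/6 (m(b) = (((b + sqrt(b - 15))*(b + 3) + b*b) + b)/6 = (((b + sqrt(-15 + b))*(3 + b) + b**2) + b)/6 = (((3 + b)*(b + sqrt(-15 + b)) + b**2) + b)/6 = ((b**2 + (3 + b)*(b + sqrt(-15 + b))) + b)/6 = (b + b**2 + (3 + b)*(b + sqrt(-15 + b)))/6 = b/6 + b**2/6 + (3 + b)*(b + sqrt(-15 + b))/6)
sqrt(m(f(-6)) - 46010) = sqrt((sqrt(-15 + (2 + 6*(-6)))/2 + (2 + 6*(-6))**2/3 + 2*(2 + 6*(-6))/3 + (2 + 6*(-6))*sqrt(-15 + (2 + 6*(-6)))/6) - 46010) = sqrt((sqrt(-15 + (2 - 36))/2 + (2 - 36)**2/3 + 2*(2 - 36)/3 + (2 - 36)*sqrt(-15 + (2 - 36))/6) - 46010) = sqrt((sqrt(-15 - 34)/2 + (1/3)*(-34)**2 + (2/3)*(-34) + (1/6)*(-34)*sqrt(-15 - 34)) - 46010) = sqrt((sqrt(-49)/2 + (1/3)*1156 - 68/3 + (1/6)*(-34)*sqrt(-49)) - 46010) = sqrt(((7*I)/2 + 1156/3 - 68/3 + (1/6)*(-34)*(7*I)) - 46010) = sqrt((7*I/2 + 1156/3 - 68/3 - 119*I/3) - 46010) = sqrt((1088/3 - 217*I/6) - 46010) = sqrt(-136942/3 - 217*I/6)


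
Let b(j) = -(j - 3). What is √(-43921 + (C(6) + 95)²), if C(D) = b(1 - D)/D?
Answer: 2*I*√77942/3 ≈ 186.12*I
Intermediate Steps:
b(j) = 3 - j (b(j) = -(-3 + j) = 3 - j)
C(D) = (2 + D)/D (C(D) = (3 - (1 - D))/D = (3 + (-1 + D))/D = (2 + D)/D)
√(-43921 + (C(6) + 95)²) = √(-43921 + ((2 + 6)/6 + 95)²) = √(-43921 + ((⅙)*8 + 95)²) = √(-43921 + (4/3 + 95)²) = √(-43921 + (289/3)²) = √(-43921 + 83521/9) = √(-311768/9) = 2*I*√77942/3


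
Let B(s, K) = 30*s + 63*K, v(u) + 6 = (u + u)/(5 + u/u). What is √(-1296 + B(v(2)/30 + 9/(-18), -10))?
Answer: I*√17517/3 ≈ 44.117*I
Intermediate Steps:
v(u) = -6 + u/3 (v(u) = -6 + (u + u)/(5 + u/u) = -6 + (2*u)/(5 + 1) = -6 + (2*u)/6 = -6 + (2*u)*(⅙) = -6 + u/3)
√(-1296 + B(v(2)/30 + 9/(-18), -10)) = √(-1296 + (30*((-6 + (⅓)*2)/30 + 9/(-18)) + 63*(-10))) = √(-1296 + (30*((-6 + ⅔)*(1/30) + 9*(-1/18)) - 630)) = √(-1296 + (30*(-16/3*1/30 - ½) - 630)) = √(-1296 + (30*(-8/45 - ½) - 630)) = √(-1296 + (30*(-61/90) - 630)) = √(-1296 + (-61/3 - 630)) = √(-1296 - 1951/3) = √(-5839/3) = I*√17517/3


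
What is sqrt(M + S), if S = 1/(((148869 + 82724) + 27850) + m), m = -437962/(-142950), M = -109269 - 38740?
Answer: I*sqrt(50896817165772158960723674)/18543907406 ≈ 384.72*I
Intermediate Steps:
M = -148009
m = 218981/71475 (m = -437962*(-1/142950) = 218981/71475 ≈ 3.0637)
S = 71475/18543907406 (S = 1/(((148869 + 82724) + 27850) + 218981/71475) = 1/((231593 + 27850) + 218981/71475) = 1/(259443 + 218981/71475) = 1/(18543907406/71475) = 71475/18543907406 ≈ 3.8544e-6)
sqrt(M + S) = sqrt(-148009 + 71475/18543907406) = sqrt(-2744665191183179/18543907406) = I*sqrt(50896817165772158960723674)/18543907406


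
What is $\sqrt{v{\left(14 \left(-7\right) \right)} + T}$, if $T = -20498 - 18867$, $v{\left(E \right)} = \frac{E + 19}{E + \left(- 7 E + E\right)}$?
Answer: $\frac{i \sqrt{192889290}}{70} \approx 198.41 i$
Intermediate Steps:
$v{\left(E \right)} = - \frac{19 + E}{5 E}$ ($v{\left(E \right)} = \frac{19 + E}{E - 6 E} = \frac{19 + E}{\left(-5\right) E} = \left(19 + E\right) \left(- \frac{1}{5 E}\right) = - \frac{19 + E}{5 E}$)
$T = -39365$ ($T = -20498 - 18867 = -39365$)
$\sqrt{v{\left(14 \left(-7\right) \right)} + T} = \sqrt{\frac{-19 - 14 \left(-7\right)}{5 \cdot 14 \left(-7\right)} - 39365} = \sqrt{\frac{-19 - -98}{5 \left(-98\right)} - 39365} = \sqrt{\frac{1}{5} \left(- \frac{1}{98}\right) \left(-19 + 98\right) - 39365} = \sqrt{\frac{1}{5} \left(- \frac{1}{98}\right) 79 - 39365} = \sqrt{- \frac{79}{490} - 39365} = \sqrt{- \frac{19288929}{490}} = \frac{i \sqrt{192889290}}{70}$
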